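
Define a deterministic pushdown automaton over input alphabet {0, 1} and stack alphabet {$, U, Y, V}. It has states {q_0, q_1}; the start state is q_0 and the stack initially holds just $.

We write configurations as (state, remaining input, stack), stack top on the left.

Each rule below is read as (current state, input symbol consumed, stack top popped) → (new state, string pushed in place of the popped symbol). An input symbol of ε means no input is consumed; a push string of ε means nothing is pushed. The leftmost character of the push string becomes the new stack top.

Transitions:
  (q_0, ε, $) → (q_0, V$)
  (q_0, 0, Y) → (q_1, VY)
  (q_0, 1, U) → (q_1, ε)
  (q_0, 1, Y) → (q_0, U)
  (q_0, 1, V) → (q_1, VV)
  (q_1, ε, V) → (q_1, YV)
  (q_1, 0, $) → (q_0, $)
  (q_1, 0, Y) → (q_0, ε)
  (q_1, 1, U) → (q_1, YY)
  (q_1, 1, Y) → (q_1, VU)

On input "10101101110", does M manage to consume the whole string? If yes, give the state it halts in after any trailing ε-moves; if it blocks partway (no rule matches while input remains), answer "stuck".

q_0

(q_0, 10101101110, $)
  ε-move, top $: go to q_0, push V$ → (q_0, 10101101110, V$)
  read 1, top V: go to q_1, push VV → (q_1, 0101101110, VV$)
  ε-move, top V: go to q_1, push YV → (q_1, 0101101110, YVV$)
  read 0, top Y: go to q_0, push ε → (q_0, 101101110, VV$)
  read 1, top V: go to q_1, push VV → (q_1, 01101110, VVV$)
  ε-move, top V: go to q_1, push YV → (q_1, 01101110, YVVV$)
  read 0, top Y: go to q_0, push ε → (q_0, 1101110, VVV$)
  read 1, top V: go to q_1, push VV → (q_1, 101110, VVVV$)
  ε-move, top V: go to q_1, push YV → (q_1, 101110, YVVVV$)
  read 1, top Y: go to q_1, push VU → (q_1, 01110, VUVVVV$)
  ε-move, top V: go to q_1, push YV → (q_1, 01110, YVUVVVV$)
  read 0, top Y: go to q_0, push ε → (q_0, 1110, VUVVVV$)
  read 1, top V: go to q_1, push VV → (q_1, 110, VVUVVVV$)
  ε-move, top V: go to q_1, push YV → (q_1, 110, YVVUVVVV$)
  read 1, top Y: go to q_1, push VU → (q_1, 10, VUVVUVVVV$)
  ε-move, top V: go to q_1, push YV → (q_1, 10, YVUVVUVVVV$)
  read 1, top Y: go to q_1, push VU → (q_1, 0, VUVUVVUVVVV$)
  ε-move, top V: go to q_1, push YV → (q_1, 0, YVUVUVVUVVVV$)
  read 0, top Y: go to q_0, push ε → (q_0, ε, VUVUVVUVVVV$)
All input consumed; M is in state q_0.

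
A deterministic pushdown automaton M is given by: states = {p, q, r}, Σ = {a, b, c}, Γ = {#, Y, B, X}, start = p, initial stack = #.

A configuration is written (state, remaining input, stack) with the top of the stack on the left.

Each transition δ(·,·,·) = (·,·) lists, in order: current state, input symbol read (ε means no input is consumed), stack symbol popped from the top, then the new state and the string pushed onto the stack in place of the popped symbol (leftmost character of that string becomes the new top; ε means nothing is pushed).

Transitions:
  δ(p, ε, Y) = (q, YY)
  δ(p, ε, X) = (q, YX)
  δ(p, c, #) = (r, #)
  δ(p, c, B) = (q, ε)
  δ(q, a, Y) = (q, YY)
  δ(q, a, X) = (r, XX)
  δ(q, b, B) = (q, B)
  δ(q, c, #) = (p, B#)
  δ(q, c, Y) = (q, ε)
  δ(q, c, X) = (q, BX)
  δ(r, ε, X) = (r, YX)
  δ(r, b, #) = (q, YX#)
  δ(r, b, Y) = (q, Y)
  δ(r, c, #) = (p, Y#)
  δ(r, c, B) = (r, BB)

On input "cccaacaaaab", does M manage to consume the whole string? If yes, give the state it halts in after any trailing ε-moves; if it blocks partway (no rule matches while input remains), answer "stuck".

(p, cccaacaaaab, #) ⊢ (r, ccaacaaaab, #) ⊢ (p, caacaaaab, Y#) ⊢ (q, caacaaaab, YY#) ⊢ (q, aacaaaab, Y#) ⊢ (q, acaaaab, YY#) ⊢ (q, caaaab, YYY#) ⊢ (q, aaaab, YY#) ⊢ (q, aaab, YYY#) ⊢ (q, aab, YYYY#) ⊢ (q, ab, YYYYY#) ⊢ (q, b, YYYYYY#)
No transition for (q, b, top Y); M blocks with input b remaining.

stuck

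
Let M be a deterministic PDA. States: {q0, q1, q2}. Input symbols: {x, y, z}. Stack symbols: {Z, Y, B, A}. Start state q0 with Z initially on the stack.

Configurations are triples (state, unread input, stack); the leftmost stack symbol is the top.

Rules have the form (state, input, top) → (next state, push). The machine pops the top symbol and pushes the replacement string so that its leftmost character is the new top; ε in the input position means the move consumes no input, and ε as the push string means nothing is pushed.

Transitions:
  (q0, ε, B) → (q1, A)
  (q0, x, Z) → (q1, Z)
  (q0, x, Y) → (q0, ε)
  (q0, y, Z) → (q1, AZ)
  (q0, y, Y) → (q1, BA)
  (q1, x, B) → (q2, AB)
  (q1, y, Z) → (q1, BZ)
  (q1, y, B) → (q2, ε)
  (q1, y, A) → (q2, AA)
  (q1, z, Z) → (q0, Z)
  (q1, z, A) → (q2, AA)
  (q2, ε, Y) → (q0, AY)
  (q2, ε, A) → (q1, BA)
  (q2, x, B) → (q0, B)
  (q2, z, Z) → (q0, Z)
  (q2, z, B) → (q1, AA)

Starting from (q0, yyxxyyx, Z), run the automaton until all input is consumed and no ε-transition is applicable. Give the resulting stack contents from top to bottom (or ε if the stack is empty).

(q0, yyxxyyx, Z)
  read y, top Z: go to q1, push AZ → (q1, yxxyyx, AZ)
  read y, top A: go to q2, push AA → (q2, xxyyx, AAZ)
  ε-move, top A: go to q1, push BA → (q1, xxyyx, BAAZ)
  read x, top B: go to q2, push AB → (q2, xyyx, ABAAZ)
  ε-move, top A: go to q1, push BA → (q1, xyyx, BABAAZ)
  read x, top B: go to q2, push AB → (q2, yyx, ABABAAZ)
  ε-move, top A: go to q1, push BA → (q1, yyx, BABABAAZ)
  read y, top B: go to q2, push ε → (q2, yx, ABABAAZ)
  ε-move, top A: go to q1, push BA → (q1, yx, BABABAAZ)
  read y, top B: go to q2, push ε → (q2, x, ABABAAZ)
  ε-move, top A: go to q1, push BA → (q1, x, BABABAAZ)
  read x, top B: go to q2, push AB → (q2, ε, ABABABAAZ)
  ε-move, top A: go to q1, push BA → (q1, ε, BABABABAAZ)
All input consumed in state q1 with stack BABABABAAZ.

BABABABAAZ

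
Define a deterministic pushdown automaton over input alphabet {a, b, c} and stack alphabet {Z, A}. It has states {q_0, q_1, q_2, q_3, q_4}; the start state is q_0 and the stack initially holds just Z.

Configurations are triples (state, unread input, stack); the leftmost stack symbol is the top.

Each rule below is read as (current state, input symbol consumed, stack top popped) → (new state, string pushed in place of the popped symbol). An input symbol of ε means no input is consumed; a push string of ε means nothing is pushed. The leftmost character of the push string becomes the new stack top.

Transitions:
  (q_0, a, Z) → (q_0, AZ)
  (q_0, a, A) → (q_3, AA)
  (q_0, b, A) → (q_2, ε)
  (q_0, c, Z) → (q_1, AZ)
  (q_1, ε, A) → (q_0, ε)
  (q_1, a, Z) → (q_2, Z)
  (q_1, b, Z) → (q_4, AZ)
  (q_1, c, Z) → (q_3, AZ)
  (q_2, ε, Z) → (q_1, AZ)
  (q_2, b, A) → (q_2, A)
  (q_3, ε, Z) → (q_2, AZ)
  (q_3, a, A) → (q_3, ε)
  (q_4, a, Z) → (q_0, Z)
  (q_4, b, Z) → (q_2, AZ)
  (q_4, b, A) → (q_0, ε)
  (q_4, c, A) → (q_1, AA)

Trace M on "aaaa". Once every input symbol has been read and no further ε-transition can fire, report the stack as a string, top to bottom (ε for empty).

(q_0, aaaa, Z) ⊢ (q_0, aaa, AZ) ⊢ (q_3, aa, AAZ) ⊢ (q_3, a, AZ) ⊢ (q_3, ε, Z) ⊢ (q_2, ε, AZ)
All input consumed in state q_2 with stack AZ.

AZ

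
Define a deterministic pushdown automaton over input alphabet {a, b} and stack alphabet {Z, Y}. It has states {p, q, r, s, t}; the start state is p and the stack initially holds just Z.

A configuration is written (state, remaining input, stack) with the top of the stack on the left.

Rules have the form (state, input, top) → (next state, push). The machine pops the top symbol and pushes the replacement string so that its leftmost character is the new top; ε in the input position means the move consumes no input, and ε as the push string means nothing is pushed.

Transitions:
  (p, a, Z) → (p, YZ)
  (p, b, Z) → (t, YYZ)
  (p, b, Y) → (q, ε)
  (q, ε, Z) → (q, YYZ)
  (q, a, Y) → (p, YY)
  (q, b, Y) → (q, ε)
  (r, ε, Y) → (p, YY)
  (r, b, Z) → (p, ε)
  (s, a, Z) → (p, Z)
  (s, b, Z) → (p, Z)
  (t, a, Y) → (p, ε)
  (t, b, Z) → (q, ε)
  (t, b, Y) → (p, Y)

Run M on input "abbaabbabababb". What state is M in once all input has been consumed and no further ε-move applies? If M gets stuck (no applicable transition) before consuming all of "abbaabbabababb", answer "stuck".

(p, abbaabbabababb, Z)
  read a, top Z: go to p, push YZ → (p, bbaabbabababb, YZ)
  read b, top Y: go to q, push ε → (q, baabbabababb, Z)
  ε-move, top Z: go to q, push YYZ → (q, baabbabababb, YYZ)
  read b, top Y: go to q, push ε → (q, aabbabababb, YZ)
  read a, top Y: go to p, push YY → (p, abbabababb, YYZ)
No transition for (p, a, top Y); M blocks with input abbabababb remaining.

stuck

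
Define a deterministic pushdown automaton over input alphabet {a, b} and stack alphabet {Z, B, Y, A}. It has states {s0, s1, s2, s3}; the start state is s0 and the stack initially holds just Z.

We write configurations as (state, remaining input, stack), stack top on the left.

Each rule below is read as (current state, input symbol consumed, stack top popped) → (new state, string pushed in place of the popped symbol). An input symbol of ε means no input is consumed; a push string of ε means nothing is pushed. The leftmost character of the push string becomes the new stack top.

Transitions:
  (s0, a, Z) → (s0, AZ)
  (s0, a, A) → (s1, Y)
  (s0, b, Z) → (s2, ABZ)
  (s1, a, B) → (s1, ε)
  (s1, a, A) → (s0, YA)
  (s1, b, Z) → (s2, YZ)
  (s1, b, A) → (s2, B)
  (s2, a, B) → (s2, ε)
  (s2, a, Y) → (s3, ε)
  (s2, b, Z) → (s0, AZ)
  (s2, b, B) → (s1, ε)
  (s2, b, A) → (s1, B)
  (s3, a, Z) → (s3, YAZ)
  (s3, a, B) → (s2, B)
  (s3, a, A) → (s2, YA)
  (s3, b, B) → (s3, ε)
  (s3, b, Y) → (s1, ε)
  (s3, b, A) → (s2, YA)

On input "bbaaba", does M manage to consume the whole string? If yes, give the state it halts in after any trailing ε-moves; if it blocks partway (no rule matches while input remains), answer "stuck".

(s0, bbaaba, Z)
  read b, top Z: go to s2, push ABZ → (s2, baaba, ABZ)
  read b, top A: go to s1, push B → (s1, aaba, BBZ)
  read a, top B: go to s1, push ε → (s1, aba, BZ)
  read a, top B: go to s1, push ε → (s1, ba, Z)
  read b, top Z: go to s2, push YZ → (s2, a, YZ)
  read a, top Y: go to s3, push ε → (s3, ε, Z)
All input consumed; M is in state s3.

s3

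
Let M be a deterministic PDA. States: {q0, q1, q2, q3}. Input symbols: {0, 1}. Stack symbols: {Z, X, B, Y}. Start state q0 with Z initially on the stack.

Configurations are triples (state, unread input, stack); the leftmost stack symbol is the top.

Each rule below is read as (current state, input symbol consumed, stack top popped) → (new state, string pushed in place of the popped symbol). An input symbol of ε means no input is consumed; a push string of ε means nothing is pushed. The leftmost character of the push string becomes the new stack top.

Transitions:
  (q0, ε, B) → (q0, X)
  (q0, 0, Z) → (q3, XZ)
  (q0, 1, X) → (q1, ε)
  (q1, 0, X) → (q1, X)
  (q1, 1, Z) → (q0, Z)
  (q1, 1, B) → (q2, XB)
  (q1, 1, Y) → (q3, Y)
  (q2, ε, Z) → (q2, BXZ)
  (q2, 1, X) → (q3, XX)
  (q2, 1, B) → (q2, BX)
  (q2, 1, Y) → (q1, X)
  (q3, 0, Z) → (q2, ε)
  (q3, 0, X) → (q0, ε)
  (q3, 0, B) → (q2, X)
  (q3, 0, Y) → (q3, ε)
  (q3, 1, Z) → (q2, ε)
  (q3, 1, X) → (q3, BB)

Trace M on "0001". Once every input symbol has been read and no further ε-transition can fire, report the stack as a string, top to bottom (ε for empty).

BBZ

(q0, 0001, Z)
  read 0, top Z: go to q3, push XZ → (q3, 001, XZ)
  read 0, top X: go to q0, push ε → (q0, 01, Z)
  read 0, top Z: go to q3, push XZ → (q3, 1, XZ)
  read 1, top X: go to q3, push BB → (q3, ε, BBZ)
All input consumed in state q3 with stack BBZ.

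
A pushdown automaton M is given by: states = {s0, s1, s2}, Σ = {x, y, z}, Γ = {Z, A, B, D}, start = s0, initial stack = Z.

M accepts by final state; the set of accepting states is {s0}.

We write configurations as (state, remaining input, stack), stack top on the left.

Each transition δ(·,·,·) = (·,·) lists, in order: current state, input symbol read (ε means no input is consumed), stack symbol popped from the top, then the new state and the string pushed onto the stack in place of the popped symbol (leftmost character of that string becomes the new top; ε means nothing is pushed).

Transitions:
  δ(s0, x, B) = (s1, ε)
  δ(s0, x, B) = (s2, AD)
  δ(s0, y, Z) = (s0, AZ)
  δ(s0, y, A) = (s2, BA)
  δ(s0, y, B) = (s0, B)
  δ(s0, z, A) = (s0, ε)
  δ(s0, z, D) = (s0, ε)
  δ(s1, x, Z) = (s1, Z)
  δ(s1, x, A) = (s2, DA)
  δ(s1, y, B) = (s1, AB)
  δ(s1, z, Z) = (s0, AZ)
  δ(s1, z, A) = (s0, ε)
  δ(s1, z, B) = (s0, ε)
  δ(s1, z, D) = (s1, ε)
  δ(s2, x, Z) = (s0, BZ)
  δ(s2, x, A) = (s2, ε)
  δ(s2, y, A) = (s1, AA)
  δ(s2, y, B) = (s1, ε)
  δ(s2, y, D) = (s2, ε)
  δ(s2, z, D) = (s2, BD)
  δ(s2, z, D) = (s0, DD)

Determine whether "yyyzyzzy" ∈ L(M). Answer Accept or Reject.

Reject

No computation consumes all input and reaches a final state.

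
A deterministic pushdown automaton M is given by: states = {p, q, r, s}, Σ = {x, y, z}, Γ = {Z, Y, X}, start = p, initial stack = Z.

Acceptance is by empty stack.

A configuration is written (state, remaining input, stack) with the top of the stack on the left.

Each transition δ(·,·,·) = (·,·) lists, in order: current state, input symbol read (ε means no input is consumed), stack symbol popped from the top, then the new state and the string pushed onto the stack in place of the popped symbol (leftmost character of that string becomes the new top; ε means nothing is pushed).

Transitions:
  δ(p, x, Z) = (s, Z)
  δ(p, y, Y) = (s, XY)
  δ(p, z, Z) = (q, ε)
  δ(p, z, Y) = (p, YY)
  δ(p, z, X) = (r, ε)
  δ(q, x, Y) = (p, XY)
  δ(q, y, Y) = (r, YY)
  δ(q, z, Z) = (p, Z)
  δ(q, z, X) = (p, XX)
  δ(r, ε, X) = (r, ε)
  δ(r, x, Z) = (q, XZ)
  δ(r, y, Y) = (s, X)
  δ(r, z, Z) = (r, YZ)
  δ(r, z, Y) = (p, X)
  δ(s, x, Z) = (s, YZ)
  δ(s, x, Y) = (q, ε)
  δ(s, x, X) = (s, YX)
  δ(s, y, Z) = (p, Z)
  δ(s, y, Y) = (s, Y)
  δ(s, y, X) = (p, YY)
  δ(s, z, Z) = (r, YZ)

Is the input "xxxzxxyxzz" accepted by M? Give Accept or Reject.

(p, xxxzxxyxzz, Z) ⊢ (s, xxzxxyxzz, Z) ⊢ (s, xzxxyxzz, YZ) ⊢ (q, zxxyxzz, Z) ⊢ (p, xxyxzz, Z) ⊢ (s, xyxzz, Z) ⊢ (s, yxzz, YZ) ⊢ (s, xzz, YZ) ⊢ (q, zz, Z) ⊢ (p, z, Z) ⊢ (q, ε, ε)
All input consumed and the stack is empty.

Accept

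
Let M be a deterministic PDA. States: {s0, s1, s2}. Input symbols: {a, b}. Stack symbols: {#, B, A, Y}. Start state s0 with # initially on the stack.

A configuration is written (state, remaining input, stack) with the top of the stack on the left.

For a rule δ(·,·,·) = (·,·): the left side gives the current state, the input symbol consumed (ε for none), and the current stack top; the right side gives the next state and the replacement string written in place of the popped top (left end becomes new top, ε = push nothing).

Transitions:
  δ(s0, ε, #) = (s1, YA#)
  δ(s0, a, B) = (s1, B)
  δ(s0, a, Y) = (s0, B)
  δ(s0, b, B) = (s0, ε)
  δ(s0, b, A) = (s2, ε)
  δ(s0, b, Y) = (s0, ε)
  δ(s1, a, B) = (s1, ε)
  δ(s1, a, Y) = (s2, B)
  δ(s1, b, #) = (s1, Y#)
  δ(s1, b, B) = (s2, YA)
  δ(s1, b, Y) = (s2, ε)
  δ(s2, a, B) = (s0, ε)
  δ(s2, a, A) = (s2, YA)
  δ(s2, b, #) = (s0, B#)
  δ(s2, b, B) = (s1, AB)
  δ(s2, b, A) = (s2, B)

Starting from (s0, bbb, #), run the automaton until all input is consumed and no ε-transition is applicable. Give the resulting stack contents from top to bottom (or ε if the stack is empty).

(s0, bbb, #)
  ε-move, top #: go to s1, push YA# → (s1, bbb, YA#)
  read b, top Y: go to s2, push ε → (s2, bb, A#)
  read b, top A: go to s2, push B → (s2, b, B#)
  read b, top B: go to s1, push AB → (s1, ε, AB#)
All input consumed in state s1 with stack AB#.

AB#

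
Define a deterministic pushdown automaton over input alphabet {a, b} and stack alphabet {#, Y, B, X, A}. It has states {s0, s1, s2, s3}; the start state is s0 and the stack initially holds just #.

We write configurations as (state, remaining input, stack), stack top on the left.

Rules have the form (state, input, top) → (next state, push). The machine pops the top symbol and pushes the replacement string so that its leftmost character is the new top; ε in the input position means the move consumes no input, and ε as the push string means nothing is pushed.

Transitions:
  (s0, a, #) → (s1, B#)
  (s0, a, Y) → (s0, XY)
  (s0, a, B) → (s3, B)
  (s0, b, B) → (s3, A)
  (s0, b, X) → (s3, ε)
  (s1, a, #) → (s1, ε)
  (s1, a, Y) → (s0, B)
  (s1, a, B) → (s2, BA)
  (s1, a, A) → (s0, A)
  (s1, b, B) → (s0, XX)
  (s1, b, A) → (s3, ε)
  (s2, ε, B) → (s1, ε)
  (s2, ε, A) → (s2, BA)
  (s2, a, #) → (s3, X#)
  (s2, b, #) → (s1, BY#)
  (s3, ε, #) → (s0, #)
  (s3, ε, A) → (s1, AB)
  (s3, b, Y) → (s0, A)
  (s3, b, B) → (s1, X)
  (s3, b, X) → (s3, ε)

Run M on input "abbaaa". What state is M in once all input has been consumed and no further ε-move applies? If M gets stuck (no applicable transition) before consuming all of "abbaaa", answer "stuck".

stuck

(s0, abbaaa, #)
  read a, top #: go to s1, push B# → (s1, bbaaa, B#)
  read b, top B: go to s0, push XX → (s0, baaa, XX#)
  read b, top X: go to s3, push ε → (s3, aaa, X#)
No transition for (s3, a, top X); M blocks with input aaa remaining.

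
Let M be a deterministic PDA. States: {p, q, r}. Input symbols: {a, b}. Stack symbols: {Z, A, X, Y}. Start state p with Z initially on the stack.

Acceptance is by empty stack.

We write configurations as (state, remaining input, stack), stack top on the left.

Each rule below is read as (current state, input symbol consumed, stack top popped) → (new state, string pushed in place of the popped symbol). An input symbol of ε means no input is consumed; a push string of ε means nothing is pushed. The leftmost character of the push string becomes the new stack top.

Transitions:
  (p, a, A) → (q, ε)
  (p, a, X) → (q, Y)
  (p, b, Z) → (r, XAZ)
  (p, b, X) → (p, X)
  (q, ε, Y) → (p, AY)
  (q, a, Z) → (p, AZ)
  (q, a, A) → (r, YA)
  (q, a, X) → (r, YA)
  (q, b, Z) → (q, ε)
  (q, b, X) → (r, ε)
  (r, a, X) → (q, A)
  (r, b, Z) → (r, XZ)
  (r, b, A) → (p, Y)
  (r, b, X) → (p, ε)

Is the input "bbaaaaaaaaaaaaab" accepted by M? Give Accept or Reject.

(p, bbaaaaaaaaaaaaab, Z) ⊢ (r, baaaaaaaaaaaaab, XAZ) ⊢ (p, aaaaaaaaaaaaab, AZ) ⊢ (q, aaaaaaaaaaaab, Z) ⊢ (p, aaaaaaaaaaab, AZ) ⊢ (q, aaaaaaaaaab, Z) ⊢ (p, aaaaaaaaab, AZ) ⊢ (q, aaaaaaaab, Z) ⊢ (p, aaaaaaab, AZ) ⊢ (q, aaaaaab, Z) ⊢ (p, aaaaab, AZ) ⊢ (q, aaaab, Z) ⊢ (p, aaab, AZ) ⊢ (q, aab, Z) ⊢ (p, ab, AZ) ⊢ (q, b, Z) ⊢ (q, ε, ε)
All input consumed and the stack is empty.

Accept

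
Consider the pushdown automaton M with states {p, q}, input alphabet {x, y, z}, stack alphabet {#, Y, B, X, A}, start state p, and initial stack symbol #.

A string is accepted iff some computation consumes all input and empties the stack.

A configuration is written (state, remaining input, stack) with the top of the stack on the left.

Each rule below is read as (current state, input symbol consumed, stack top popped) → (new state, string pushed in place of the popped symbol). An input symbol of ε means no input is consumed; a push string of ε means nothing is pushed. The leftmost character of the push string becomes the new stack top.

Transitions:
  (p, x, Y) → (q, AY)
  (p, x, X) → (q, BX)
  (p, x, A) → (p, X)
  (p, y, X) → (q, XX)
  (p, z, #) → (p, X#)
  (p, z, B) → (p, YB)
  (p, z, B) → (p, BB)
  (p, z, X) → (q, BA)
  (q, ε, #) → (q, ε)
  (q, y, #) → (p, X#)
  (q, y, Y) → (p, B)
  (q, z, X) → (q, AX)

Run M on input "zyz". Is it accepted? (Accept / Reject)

No computation consumes all input and empties the stack.

Reject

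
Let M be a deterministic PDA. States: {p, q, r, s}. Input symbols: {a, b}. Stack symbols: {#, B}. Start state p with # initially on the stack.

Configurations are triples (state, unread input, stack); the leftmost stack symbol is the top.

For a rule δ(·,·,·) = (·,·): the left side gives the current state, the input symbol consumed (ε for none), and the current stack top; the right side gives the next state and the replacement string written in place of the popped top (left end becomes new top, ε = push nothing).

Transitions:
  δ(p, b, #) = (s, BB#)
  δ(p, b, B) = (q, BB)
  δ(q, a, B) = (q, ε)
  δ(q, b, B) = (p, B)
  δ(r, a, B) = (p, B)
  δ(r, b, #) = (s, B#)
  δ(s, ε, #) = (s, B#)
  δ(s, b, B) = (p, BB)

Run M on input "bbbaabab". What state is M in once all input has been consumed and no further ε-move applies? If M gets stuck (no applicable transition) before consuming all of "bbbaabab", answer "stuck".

stuck

(p, bbbaabab, #) ⊢ (s, bbaabab, BB#) ⊢ (p, baabab, BBB#) ⊢ (q, aabab, BBBB#) ⊢ (q, abab, BBB#) ⊢ (q, bab, BB#) ⊢ (p, ab, BB#)
No transition for (p, a, top B); M blocks with input ab remaining.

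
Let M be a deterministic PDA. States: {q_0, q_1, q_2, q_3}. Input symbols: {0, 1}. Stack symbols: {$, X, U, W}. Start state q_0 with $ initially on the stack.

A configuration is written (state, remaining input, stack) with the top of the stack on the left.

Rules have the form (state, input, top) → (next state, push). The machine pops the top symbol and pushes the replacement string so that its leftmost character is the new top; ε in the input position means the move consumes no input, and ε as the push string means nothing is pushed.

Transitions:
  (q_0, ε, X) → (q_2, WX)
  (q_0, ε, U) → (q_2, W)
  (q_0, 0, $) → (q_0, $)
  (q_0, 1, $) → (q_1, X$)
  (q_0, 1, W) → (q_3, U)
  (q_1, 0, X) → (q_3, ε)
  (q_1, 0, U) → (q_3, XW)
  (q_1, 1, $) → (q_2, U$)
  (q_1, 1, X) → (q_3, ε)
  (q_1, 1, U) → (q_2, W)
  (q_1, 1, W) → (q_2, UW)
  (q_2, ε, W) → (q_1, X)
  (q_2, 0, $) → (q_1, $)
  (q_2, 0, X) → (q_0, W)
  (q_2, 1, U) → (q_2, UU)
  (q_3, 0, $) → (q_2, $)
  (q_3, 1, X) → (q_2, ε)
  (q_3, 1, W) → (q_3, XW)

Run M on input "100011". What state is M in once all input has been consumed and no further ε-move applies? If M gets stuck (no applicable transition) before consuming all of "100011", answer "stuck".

q_2

(q_0, 100011, $) ⊢ (q_1, 00011, X$) ⊢ (q_3, 0011, $) ⊢ (q_2, 011, $) ⊢ (q_1, 11, $) ⊢ (q_2, 1, U$) ⊢ (q_2, ε, UU$)
All input consumed; M is in state q_2.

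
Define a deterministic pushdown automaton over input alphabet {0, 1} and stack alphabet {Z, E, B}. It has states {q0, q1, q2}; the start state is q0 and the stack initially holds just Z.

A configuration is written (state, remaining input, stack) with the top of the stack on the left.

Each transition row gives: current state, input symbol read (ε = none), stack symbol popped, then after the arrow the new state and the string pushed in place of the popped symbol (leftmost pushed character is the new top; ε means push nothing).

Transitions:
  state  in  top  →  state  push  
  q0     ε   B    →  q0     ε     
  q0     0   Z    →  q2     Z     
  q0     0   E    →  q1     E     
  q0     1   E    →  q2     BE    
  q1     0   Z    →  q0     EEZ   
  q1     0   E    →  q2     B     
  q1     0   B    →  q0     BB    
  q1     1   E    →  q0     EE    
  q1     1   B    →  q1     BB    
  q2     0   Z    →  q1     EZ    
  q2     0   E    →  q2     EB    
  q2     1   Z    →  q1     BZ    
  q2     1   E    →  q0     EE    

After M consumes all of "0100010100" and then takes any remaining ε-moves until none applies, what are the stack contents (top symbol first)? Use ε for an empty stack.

(q0, 0100010100, Z) ⊢ (q2, 100010100, Z) ⊢ (q1, 00010100, BZ) ⊢ (q0, 0010100, BBZ) ⊢ (q0, 0010100, BZ) ⊢ (q0, 0010100, Z) ⊢ (q2, 010100, Z) ⊢ (q1, 10100, EZ) ⊢ (q0, 0100, EEZ) ⊢ (q1, 100, EEZ) ⊢ (q0, 00, EEEZ) ⊢ (q1, 0, EEEZ) ⊢ (q2, ε, BEEZ)
All input consumed in state q2 with stack BEEZ.

BEEZ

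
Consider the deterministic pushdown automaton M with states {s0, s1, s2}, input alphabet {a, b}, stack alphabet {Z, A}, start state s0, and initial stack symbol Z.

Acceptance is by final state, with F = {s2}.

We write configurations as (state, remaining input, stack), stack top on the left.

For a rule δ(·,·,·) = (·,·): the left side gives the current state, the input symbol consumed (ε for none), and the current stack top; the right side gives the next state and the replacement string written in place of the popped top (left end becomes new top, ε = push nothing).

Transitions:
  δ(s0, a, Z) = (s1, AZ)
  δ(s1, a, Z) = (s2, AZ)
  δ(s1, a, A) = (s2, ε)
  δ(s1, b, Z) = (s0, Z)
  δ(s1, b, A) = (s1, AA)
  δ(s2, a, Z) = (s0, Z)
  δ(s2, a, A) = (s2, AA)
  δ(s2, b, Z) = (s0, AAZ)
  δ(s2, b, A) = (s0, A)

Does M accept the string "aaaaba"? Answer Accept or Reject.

(s0, aaaaba, Z) ⊢ (s1, aaaba, AZ) ⊢ (s2, aaba, Z) ⊢ (s0, aba, Z) ⊢ (s1, ba, AZ) ⊢ (s1, a, AAZ) ⊢ (s2, ε, AZ)
All input consumed; state s2 ∈ F.

Accept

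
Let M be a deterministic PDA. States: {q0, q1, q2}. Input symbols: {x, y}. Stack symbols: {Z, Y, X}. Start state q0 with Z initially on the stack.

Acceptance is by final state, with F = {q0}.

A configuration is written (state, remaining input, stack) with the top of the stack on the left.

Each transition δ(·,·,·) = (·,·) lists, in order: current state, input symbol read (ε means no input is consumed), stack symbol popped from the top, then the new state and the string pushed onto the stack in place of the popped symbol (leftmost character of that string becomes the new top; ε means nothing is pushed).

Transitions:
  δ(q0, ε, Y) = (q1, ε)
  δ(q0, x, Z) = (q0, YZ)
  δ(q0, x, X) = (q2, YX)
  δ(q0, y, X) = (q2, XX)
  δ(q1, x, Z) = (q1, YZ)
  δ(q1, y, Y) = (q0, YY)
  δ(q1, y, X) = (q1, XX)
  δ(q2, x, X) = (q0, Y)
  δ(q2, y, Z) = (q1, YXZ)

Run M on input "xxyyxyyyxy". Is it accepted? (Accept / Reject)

(q0, xxyyxyyyxy, Z) ⊢ (q0, xyyxyyyxy, YZ) ⊢ (q1, xyyxyyyxy, Z) ⊢ (q1, yyxyyyxy, YZ) ⊢ (q0, yxyyyxy, YYZ) ⊢ (q1, yxyyyxy, YZ) ⊢ (q0, xyyyxy, YYZ) ⊢ (q1, xyyyxy, YZ)
No transition applies at (q1, xyyyxy, YZ); input not fully consumed.

Reject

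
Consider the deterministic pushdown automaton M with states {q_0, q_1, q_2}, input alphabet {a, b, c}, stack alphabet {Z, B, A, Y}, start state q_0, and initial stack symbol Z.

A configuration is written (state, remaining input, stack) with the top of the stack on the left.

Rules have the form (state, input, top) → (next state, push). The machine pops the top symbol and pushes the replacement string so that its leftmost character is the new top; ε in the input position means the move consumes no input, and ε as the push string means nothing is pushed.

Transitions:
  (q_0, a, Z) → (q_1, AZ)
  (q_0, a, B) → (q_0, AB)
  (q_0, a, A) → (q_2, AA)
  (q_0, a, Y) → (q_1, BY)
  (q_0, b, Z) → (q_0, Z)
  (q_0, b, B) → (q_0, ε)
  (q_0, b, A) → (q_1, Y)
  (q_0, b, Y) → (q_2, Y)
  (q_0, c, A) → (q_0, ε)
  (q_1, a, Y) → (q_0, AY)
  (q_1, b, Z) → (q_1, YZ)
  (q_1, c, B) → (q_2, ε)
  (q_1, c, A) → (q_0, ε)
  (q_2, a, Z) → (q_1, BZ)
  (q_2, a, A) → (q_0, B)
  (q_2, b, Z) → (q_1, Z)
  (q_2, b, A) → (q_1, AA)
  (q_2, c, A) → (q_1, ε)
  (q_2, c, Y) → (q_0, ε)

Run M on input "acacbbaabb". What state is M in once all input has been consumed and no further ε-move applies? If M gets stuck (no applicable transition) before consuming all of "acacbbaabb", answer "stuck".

stuck

(q_0, acacbbaabb, Z)
  read a, top Z: go to q_1, push AZ → (q_1, cacbbaabb, AZ)
  read c, top A: go to q_0, push ε → (q_0, acbbaabb, Z)
  read a, top Z: go to q_1, push AZ → (q_1, cbbaabb, AZ)
  read c, top A: go to q_0, push ε → (q_0, bbaabb, Z)
  read b, top Z: go to q_0, push Z → (q_0, baabb, Z)
  read b, top Z: go to q_0, push Z → (q_0, aabb, Z)
  read a, top Z: go to q_1, push AZ → (q_1, abb, AZ)
No transition for (q_1, a, top A); M blocks with input abb remaining.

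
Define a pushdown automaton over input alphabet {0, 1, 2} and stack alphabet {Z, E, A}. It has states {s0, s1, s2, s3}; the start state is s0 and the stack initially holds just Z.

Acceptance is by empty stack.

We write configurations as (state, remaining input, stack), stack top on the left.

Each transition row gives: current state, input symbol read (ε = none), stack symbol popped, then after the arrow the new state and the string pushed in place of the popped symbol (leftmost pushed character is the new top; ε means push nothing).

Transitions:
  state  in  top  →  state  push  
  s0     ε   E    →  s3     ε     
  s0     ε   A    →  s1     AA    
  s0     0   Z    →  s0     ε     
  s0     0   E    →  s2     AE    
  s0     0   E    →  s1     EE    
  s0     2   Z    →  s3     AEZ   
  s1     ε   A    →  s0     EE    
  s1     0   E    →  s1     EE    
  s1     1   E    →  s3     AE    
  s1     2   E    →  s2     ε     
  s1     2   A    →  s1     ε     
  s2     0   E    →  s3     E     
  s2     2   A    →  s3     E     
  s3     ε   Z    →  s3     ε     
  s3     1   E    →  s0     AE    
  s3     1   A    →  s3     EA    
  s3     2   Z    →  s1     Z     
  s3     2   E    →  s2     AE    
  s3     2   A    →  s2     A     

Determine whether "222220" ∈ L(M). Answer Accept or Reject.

Reject

No computation consumes all input and empties the stack.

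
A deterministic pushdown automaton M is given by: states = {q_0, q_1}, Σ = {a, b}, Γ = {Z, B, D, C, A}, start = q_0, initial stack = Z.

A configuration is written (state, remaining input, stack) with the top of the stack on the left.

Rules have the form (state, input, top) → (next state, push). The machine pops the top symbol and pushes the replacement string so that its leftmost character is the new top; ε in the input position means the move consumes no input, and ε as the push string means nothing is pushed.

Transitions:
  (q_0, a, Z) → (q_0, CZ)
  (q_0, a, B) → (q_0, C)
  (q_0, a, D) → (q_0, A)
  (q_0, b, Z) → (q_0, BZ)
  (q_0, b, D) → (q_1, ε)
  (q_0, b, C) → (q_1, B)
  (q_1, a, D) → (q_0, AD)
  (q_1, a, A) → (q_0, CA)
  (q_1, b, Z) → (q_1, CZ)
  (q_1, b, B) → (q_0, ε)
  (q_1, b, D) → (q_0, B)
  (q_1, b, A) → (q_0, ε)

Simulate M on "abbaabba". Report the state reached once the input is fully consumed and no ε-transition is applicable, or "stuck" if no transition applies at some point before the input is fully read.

(q_0, abbaabba, Z)
  read a, top Z: go to q_0, push CZ → (q_0, bbaabba, CZ)
  read b, top C: go to q_1, push B → (q_1, baabba, BZ)
  read b, top B: go to q_0, push ε → (q_0, aabba, Z)
  read a, top Z: go to q_0, push CZ → (q_0, abba, CZ)
No transition for (q_0, a, top C); M blocks with input abba remaining.

stuck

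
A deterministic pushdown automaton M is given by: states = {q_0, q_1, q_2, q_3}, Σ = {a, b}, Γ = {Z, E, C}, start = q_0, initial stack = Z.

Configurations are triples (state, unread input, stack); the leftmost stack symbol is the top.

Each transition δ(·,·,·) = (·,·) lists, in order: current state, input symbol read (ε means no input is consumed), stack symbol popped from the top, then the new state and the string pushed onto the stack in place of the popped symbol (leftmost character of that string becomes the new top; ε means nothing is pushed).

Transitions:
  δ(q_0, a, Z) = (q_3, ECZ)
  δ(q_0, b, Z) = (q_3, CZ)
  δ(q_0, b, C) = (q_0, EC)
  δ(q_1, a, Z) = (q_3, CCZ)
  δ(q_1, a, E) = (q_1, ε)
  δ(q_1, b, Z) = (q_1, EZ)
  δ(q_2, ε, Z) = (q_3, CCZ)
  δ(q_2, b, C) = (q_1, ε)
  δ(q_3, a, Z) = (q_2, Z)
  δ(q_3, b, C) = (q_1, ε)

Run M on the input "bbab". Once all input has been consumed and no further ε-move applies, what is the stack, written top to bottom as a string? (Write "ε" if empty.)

(q_0, bbab, Z) ⊢ (q_3, bab, CZ) ⊢ (q_1, ab, Z) ⊢ (q_3, b, CCZ) ⊢ (q_1, ε, CZ)
All input consumed in state q_1 with stack CZ.

CZ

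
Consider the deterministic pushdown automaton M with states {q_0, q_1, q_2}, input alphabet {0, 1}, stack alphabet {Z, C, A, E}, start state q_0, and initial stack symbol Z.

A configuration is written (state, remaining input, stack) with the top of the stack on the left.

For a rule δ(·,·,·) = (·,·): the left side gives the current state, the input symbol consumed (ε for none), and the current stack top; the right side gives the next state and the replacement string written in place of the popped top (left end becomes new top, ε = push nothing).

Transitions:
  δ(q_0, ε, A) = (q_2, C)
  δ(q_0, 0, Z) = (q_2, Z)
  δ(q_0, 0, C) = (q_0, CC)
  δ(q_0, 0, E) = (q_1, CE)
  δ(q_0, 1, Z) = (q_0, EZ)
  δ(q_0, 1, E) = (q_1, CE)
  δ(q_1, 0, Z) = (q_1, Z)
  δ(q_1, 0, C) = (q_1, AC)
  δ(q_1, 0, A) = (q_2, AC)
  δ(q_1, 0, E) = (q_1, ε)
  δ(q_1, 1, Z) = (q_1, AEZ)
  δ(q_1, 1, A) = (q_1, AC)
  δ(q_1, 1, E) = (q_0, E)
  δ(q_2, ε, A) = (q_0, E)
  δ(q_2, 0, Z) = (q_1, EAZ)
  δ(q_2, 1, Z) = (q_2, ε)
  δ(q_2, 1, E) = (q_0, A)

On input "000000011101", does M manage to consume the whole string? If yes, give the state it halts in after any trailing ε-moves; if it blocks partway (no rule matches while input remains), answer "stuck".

(q_0, 000000011101, Z) ⊢ (q_2, 00000011101, Z) ⊢ (q_1, 0000011101, EAZ) ⊢ (q_1, 000011101, AZ) ⊢ (q_2, 00011101, ACZ) ⊢ (q_0, 00011101, ECZ) ⊢ (q_1, 0011101, CECZ) ⊢ (q_1, 011101, ACECZ) ⊢ (q_2, 11101, ACCECZ) ⊢ (q_0, 11101, ECCECZ) ⊢ (q_1, 1101, CECCECZ)
No transition for (q_1, 1, top C); M blocks with input 1101 remaining.

stuck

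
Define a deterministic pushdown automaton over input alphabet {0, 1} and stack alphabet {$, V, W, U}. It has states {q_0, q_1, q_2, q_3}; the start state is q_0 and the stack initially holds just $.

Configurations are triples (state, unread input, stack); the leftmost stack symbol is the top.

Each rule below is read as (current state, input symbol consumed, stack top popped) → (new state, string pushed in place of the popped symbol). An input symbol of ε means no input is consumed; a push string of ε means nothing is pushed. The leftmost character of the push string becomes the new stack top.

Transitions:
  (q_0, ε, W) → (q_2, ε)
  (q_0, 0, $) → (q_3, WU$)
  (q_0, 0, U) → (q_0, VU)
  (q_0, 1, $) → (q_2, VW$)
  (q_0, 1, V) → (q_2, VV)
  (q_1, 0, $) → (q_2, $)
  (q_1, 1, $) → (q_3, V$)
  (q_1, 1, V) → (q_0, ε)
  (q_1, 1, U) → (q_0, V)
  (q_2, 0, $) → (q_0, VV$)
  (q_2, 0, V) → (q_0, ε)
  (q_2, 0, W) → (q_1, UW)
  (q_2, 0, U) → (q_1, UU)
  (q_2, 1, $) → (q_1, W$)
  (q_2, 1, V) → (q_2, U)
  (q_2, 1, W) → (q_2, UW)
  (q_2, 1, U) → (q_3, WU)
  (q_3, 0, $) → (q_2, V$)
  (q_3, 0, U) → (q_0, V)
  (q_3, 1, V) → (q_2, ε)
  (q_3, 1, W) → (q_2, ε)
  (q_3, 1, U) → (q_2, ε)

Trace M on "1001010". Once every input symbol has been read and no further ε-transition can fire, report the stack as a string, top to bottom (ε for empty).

(q_0, 1001010, $)
  read 1, top $: go to q_2, push VW$ → (q_2, 001010, VW$)
  read 0, top V: go to q_0, push ε → (q_0, 01010, W$)
  ε-move, top W: go to q_2, push ε → (q_2, 01010, $)
  read 0, top $: go to q_0, push VV$ → (q_0, 1010, VV$)
  read 1, top V: go to q_2, push VV → (q_2, 010, VVV$)
  read 0, top V: go to q_0, push ε → (q_0, 10, VV$)
  read 1, top V: go to q_2, push VV → (q_2, 0, VVV$)
  read 0, top V: go to q_0, push ε → (q_0, ε, VV$)
All input consumed in state q_0 with stack VV$.

VV$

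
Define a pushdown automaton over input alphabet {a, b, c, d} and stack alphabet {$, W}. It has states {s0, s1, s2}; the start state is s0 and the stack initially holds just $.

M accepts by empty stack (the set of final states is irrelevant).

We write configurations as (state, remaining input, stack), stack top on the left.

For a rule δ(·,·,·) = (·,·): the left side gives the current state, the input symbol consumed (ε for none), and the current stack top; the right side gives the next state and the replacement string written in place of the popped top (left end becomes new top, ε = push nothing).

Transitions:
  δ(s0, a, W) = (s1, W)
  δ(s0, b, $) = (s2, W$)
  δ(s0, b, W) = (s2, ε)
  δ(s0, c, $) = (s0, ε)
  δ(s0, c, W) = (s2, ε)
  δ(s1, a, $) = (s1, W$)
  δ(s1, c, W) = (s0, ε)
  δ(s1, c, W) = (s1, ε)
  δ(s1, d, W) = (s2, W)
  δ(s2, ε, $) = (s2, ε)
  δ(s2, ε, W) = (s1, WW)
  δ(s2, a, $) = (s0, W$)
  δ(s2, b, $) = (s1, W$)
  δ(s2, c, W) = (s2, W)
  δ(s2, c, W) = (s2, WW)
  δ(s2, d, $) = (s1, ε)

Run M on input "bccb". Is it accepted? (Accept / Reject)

Accept

One accepting computation: (s0, bccb, $) ⊢ (s2, ccb, W$) ⊢ (s2, cb, W$) ⊢ (s1, cb, WW$) ⊢ (s0, b, W$) ⊢ (s2, ε, $) ⊢ (s2, ε, ε)
All input consumed and the stack is empty.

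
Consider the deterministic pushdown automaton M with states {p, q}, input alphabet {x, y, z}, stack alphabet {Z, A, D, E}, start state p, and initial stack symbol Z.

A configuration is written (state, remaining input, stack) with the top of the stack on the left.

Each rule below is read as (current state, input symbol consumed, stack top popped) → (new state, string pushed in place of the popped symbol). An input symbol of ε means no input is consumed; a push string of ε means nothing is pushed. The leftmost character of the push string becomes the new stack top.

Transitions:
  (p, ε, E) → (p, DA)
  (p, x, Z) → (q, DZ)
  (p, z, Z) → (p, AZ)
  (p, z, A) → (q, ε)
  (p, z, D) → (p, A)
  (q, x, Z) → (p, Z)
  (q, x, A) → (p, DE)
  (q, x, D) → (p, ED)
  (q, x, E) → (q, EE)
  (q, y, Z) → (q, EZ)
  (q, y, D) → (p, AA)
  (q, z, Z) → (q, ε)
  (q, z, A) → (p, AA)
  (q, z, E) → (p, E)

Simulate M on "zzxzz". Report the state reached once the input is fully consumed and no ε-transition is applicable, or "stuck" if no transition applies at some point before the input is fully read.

q

(p, zzxzz, Z)
  read z, top Z: go to p, push AZ → (p, zxzz, AZ)
  read z, top A: go to q, push ε → (q, xzz, Z)
  read x, top Z: go to p, push Z → (p, zz, Z)
  read z, top Z: go to p, push AZ → (p, z, AZ)
  read z, top A: go to q, push ε → (q, ε, Z)
All input consumed; M is in state q.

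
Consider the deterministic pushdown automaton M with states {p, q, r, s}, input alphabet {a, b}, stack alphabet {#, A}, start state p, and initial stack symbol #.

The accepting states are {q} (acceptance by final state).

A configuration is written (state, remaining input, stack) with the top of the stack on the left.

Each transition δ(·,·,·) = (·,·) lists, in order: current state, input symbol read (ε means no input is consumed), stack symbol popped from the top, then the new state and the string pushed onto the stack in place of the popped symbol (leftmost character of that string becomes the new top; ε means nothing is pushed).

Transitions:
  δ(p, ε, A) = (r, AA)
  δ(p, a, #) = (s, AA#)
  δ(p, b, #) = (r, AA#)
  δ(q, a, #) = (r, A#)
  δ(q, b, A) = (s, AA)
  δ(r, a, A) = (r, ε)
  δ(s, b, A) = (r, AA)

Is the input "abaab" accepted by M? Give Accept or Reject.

(p, abaab, #) ⊢ (s, baab, AA#) ⊢ (r, aab, AAA#) ⊢ (r, ab, AA#) ⊢ (r, b, A#)
No transition applies at (r, b, A#); input not fully consumed.

Reject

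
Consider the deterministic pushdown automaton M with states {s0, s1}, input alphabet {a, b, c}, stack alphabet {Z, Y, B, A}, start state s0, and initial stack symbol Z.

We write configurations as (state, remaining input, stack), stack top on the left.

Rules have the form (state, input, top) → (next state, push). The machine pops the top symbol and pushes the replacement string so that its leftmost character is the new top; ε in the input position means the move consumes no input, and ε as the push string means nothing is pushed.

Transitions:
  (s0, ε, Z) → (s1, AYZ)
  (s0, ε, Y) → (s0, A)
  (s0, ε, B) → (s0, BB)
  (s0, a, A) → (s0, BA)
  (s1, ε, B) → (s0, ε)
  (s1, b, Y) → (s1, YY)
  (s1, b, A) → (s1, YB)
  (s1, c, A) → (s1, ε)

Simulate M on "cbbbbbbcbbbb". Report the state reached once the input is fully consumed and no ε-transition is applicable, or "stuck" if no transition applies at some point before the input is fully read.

stuck

(s0, cbbbbbbcbbbb, Z) ⊢ (s1, cbbbbbbcbbbb, AYZ) ⊢ (s1, bbbbbbcbbbb, YZ) ⊢ (s1, bbbbbcbbbb, YYZ) ⊢ (s1, bbbbcbbbb, YYYZ) ⊢ (s1, bbbcbbbb, YYYYZ) ⊢ (s1, bbcbbbb, YYYYYZ) ⊢ (s1, bcbbbb, YYYYYYZ) ⊢ (s1, cbbbb, YYYYYYYZ)
No transition for (s1, c, top Y); M blocks with input cbbbb remaining.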